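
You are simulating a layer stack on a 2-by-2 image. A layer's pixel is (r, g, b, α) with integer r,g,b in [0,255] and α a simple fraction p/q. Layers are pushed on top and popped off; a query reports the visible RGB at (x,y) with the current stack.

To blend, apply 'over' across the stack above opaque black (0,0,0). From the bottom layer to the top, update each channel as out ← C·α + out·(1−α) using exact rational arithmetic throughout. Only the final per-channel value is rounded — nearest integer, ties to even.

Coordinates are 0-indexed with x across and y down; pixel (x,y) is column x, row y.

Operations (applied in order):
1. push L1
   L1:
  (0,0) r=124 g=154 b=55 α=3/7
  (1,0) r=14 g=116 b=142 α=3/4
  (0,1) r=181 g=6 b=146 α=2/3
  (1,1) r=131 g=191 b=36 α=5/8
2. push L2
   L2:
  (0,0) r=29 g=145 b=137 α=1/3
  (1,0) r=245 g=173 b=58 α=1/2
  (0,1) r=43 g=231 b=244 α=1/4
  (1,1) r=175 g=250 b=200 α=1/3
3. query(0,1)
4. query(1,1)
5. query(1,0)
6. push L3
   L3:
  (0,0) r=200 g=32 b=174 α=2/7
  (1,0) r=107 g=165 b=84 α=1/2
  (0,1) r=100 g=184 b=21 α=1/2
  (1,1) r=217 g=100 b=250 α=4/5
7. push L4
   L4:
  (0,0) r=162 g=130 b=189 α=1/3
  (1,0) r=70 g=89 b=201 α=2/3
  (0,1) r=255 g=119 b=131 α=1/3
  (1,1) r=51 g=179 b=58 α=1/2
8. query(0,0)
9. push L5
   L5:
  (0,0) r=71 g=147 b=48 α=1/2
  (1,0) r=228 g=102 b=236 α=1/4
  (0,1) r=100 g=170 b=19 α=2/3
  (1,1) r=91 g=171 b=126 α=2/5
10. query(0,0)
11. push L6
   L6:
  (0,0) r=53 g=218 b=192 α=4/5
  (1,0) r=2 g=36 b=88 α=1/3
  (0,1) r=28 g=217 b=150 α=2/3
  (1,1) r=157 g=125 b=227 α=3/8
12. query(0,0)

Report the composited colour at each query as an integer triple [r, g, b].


at x=0,y=1 over L1,L2:
after L1 α=2/3: [362/3, 4, 292/3]
after L2 α=1/4: [405/4, 243/4, 134]
= [101, 61, 134]

at x=1,y=1 over L1,L2:
after L1 α=5/8: [655/8, 955/8, 45/2]
after L2 α=1/3: [1355/12, 1955/12, 245/3]
→ [113, 163, 82]

at x=1,y=0 over L1,L2:
after L1 α=3/4: [21/2, 87, 213/2]
after L2 α=1/2: [511/4, 130, 329/4]
rounded: [128, 130, 82]

at x=0,y=0 over L1,L2,L3,L4:
after L1 α=3/7: [372/7, 66, 165/7]
after L2 α=1/3: [947/21, 277/3, 1289/21]
after L3 α=2/7: [13135/147, 1577/21, 13753/147]
after L4 α=1/3: [50084/441, 5884/63, 55289/441]
→ [114, 93, 125]

at x=0,y=0 over L1,L2,L3,L4,L5:
after L1 α=3/7: [372/7, 66, 165/7]
after L2 α=1/3: [947/21, 277/3, 1289/21]
after L3 α=2/7: [13135/147, 1577/21, 13753/147]
after L4 α=1/3: [50084/441, 5884/63, 55289/441]
after L5 α=1/2: [81395/882, 15145/126, 76457/882]
= [92, 120, 87]

query (0,0) [L1,L2,L3,L4,L5,L6] — begin 0,0,0
L1 α=3/7: [372/7, 66, 165/7]
L2 α=1/3: [947/21, 277/3, 1289/21]
L3 α=2/7: [13135/147, 1577/21, 13753/147]
L4 α=1/3: [50084/441, 5884/63, 55289/441]
L5 α=1/2: [81395/882, 15145/126, 76457/882]
L6 α=4/5: [268379/4410, 125017/630, 753833/4410]
rounded: [61, 198, 171]


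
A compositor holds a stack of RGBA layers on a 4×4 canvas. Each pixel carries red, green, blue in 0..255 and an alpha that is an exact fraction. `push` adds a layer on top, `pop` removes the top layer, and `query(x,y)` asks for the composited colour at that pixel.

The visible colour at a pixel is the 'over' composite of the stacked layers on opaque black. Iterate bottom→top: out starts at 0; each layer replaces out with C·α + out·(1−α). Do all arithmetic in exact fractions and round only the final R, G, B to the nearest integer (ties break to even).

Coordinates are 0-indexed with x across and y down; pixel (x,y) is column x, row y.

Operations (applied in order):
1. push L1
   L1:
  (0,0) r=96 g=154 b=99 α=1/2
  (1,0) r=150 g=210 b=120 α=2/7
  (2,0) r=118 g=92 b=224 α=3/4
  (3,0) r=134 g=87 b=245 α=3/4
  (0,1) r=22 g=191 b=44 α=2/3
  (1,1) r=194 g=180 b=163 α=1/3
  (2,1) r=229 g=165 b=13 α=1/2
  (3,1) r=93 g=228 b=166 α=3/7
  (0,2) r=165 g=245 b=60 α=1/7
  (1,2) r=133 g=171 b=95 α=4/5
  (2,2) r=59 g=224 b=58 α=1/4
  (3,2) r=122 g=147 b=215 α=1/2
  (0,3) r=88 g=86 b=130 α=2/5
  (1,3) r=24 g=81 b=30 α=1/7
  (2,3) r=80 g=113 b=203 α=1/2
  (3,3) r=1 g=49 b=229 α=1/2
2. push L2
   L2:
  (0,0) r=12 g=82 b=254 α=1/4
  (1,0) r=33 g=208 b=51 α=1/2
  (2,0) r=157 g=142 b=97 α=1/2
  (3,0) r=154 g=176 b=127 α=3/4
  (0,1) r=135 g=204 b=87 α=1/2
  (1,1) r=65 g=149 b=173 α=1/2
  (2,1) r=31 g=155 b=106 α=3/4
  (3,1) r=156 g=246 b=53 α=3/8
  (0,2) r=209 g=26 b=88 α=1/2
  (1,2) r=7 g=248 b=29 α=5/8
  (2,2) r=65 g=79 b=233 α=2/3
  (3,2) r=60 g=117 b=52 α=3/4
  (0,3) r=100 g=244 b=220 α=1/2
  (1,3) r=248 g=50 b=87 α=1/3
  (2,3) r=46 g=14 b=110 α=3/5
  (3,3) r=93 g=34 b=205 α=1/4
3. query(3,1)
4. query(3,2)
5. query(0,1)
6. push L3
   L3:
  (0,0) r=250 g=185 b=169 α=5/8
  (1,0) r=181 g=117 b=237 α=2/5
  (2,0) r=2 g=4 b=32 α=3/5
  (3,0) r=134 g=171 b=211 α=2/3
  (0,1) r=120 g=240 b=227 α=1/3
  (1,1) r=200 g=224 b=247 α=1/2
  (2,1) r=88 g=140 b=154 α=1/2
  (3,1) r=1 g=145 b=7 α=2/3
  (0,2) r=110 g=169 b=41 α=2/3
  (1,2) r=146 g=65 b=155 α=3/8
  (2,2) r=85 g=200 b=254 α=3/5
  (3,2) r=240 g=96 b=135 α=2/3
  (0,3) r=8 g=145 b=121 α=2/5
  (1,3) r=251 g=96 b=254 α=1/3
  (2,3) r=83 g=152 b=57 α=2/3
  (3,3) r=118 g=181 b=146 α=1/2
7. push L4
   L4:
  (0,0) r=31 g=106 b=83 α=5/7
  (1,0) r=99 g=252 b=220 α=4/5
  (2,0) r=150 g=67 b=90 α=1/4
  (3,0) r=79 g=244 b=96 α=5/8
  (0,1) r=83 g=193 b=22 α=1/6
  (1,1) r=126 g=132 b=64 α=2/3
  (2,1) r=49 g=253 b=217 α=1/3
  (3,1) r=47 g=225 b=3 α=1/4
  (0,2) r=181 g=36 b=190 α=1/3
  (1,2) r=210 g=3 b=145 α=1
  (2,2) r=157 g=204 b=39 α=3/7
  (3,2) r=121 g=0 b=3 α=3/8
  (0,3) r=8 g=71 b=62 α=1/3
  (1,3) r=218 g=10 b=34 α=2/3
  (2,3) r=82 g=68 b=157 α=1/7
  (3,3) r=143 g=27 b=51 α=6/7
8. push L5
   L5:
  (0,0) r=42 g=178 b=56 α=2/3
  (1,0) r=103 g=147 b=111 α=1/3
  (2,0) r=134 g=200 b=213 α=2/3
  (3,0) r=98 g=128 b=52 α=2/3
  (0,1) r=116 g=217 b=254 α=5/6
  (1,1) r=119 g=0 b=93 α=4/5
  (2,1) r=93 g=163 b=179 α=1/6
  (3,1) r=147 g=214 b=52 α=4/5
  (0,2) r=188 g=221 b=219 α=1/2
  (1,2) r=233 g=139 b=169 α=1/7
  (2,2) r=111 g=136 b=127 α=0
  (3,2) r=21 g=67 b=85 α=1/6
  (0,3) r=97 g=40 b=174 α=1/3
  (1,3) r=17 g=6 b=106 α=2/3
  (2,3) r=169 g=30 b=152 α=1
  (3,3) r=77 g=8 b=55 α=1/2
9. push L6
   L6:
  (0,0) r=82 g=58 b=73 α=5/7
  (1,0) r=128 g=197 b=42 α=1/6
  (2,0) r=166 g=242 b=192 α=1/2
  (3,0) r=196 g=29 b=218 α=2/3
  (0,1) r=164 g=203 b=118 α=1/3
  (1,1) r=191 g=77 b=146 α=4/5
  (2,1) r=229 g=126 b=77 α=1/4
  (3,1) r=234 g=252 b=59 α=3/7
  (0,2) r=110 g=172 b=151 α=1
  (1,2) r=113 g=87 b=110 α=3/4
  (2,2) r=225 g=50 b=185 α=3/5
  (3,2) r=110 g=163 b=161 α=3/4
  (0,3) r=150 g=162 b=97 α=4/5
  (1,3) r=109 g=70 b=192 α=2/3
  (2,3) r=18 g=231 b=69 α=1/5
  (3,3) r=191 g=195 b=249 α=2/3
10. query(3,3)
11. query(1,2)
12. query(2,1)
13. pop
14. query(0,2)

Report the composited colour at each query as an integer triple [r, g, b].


query (3,1) [L1,L2] — begin 0,0,0
+L1 (α=3/7) → [279/7, 684/7, 498/7]
+L2 (α=3/8) → [4671/56, 4293/28, 3603/56]
→ [83, 153, 64]

query (3,2) [L1,L2] — begin 0,0,0
+L1 (α=1/2) → [61, 147/2, 215/2]
+L2 (α=3/4) → [241/4, 849/8, 527/8]
rounded: [60, 106, 66]

at x=0,y=1 over L1,L2:
L1 α=2/3: [44/3, 382/3, 88/3]
L2 α=1/2: [449/6, 497/3, 349/6]
= [75, 166, 58]

query (3,3) [L1,L2,L3,L4,L5,L6] — begin 0,0,0
after L1 α=1/2: [1/2, 49/2, 229/2]
after L2 α=1/4: [189/8, 215/8, 1097/8]
after L3 α=1/2: [1133/16, 1663/16, 2265/16]
after L4 α=6/7: [2123/16, 4255/112, 1023/16]
after L5 α=1/2: [3355/32, 5151/224, 1903/32]
after L6 α=2/3: [5193/32, 30837/224, 17839/96]
= [162, 138, 186]

(1,2) stack=L1,L2,L3,L4,L5,L6; from [0,0,0]:
+L1 (α=4/5) → [532/5, 684/5, 76]
+L2 (α=5/8) → [1771/40, 2063/10, 373/8]
+L3 (α=3/8) → [5275/64, 2453/16, 5585/64]
+L4 (α=1) → [210, 3, 145]
+L5 (α=1/7) → [1493/7, 157/7, 1039/7]
+L6 (α=3/4) → [1933/14, 496/7, 3349/28]
→ [138, 71, 120]

(2,1) stack=L1,L2,L3,L4,L5,L6; from [0,0,0]:
+L1 (α=1/2) → [229/2, 165/2, 13/2]
+L2 (α=3/4) → [415/8, 1095/8, 649/8]
+L3 (α=1/2) → [1119/16, 2215/16, 1881/16]
+L4 (α=1/3) → [1511/24, 1413/8, 3617/24]
+L5 (α=1/6) → [9787/144, 8369/48, 22381/144]
+L6 (α=1/4) → [20779/192, 10385/64, 26077/192]
= [108, 162, 136]

query (0,2) [L1,L2,L3,L4,L5] — begin 0,0,0
L1 α=1/7: [165/7, 35, 60/7]
L2 α=1/2: [814/7, 61/2, 338/7]
L3 α=2/3: [2354/21, 737/6, 304/7]
L4 α=1/3: [8509/63, 845/9, 646/7]
L5 α=1/2: [20353/126, 1417/9, 2179/14]
= [162, 157, 156]


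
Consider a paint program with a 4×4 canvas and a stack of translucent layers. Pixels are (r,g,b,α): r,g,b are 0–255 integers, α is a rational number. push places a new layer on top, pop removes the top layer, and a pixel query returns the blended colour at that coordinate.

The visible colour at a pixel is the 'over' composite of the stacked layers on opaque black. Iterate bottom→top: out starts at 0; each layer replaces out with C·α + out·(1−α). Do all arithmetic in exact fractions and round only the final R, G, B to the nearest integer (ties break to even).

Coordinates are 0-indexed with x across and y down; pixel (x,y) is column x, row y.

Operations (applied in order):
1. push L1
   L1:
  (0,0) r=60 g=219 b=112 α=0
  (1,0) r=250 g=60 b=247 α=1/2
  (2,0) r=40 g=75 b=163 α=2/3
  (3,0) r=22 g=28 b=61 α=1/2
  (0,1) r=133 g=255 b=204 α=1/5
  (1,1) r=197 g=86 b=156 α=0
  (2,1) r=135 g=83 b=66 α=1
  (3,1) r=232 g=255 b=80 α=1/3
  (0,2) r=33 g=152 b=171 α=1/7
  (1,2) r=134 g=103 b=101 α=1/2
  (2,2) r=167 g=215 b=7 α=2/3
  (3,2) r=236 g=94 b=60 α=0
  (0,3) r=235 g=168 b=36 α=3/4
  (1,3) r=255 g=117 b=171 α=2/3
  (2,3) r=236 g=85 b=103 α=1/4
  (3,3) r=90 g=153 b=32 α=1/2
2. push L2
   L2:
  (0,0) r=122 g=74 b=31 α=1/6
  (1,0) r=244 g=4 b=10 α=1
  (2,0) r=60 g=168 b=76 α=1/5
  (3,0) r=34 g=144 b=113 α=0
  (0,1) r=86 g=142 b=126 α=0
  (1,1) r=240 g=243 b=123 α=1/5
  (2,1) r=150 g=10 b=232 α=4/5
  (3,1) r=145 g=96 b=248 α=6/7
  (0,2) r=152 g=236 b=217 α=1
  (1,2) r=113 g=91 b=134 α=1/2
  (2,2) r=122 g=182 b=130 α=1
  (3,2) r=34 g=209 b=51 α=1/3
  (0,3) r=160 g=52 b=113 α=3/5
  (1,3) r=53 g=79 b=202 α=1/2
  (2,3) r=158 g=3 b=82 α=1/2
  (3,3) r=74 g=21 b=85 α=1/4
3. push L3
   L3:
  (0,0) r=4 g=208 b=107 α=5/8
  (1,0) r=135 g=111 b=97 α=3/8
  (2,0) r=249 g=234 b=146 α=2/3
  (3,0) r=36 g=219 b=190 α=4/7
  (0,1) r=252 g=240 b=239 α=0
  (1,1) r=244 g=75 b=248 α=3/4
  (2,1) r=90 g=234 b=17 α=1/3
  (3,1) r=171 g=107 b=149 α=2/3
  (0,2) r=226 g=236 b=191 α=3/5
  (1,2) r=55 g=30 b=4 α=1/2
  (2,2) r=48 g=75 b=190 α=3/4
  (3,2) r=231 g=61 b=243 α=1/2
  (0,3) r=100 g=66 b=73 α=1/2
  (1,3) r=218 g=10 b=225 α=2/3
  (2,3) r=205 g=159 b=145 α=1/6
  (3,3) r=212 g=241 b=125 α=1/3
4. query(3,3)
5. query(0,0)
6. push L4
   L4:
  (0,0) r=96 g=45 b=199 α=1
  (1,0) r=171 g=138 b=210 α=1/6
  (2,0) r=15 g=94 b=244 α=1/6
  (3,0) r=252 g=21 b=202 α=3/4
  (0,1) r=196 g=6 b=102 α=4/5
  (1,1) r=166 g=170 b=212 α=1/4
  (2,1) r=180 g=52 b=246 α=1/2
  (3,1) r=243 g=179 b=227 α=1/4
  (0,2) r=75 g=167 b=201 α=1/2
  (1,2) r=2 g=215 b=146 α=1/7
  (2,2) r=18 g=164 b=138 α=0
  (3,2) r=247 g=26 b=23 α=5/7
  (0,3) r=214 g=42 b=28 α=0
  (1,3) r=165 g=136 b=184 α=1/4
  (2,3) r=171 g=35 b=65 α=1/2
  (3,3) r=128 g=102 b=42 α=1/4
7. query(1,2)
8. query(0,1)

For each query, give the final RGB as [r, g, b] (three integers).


at x=3,y=3 over L1,L2,L3:
+L1 (α=1/2) → [45, 153/2, 16]
+L2 (α=1/4) → [209/4, 501/8, 133/4]
+L3 (α=1/3) → [211/2, 1465/12, 383/6]
→ [106, 122, 64]

(0,0) stack=L1,L2,L3; from [0,0,0]:
after L1 α=0: [0, 0, 0]
after L2 α=1/6: [61/3, 37/3, 31/6]
after L3 α=5/8: [81/8, 1077/8, 1101/16]
= [10, 135, 69]

(1,2) stack=L1,L2,L3,L4; from [0,0,0]:
+L1 (α=1/2) → [67, 103/2, 101/2]
+L2 (α=1/2) → [90, 285/4, 369/4]
+L3 (α=1/2) → [145/2, 405/8, 385/8]
+L4 (α=1/7) → [437/7, 2075/28, 1739/28]
→ [62, 74, 62]

(0,1) stack=L1,L2,L3,L4; from [0,0,0]:
+L1 (α=1/5) → [133/5, 51, 204/5]
+L2 (α=0) → [133/5, 51, 204/5]
+L3 (α=0) → [133/5, 51, 204/5]
+L4 (α=4/5) → [4053/25, 15, 2244/25]
rounded: [162, 15, 90]


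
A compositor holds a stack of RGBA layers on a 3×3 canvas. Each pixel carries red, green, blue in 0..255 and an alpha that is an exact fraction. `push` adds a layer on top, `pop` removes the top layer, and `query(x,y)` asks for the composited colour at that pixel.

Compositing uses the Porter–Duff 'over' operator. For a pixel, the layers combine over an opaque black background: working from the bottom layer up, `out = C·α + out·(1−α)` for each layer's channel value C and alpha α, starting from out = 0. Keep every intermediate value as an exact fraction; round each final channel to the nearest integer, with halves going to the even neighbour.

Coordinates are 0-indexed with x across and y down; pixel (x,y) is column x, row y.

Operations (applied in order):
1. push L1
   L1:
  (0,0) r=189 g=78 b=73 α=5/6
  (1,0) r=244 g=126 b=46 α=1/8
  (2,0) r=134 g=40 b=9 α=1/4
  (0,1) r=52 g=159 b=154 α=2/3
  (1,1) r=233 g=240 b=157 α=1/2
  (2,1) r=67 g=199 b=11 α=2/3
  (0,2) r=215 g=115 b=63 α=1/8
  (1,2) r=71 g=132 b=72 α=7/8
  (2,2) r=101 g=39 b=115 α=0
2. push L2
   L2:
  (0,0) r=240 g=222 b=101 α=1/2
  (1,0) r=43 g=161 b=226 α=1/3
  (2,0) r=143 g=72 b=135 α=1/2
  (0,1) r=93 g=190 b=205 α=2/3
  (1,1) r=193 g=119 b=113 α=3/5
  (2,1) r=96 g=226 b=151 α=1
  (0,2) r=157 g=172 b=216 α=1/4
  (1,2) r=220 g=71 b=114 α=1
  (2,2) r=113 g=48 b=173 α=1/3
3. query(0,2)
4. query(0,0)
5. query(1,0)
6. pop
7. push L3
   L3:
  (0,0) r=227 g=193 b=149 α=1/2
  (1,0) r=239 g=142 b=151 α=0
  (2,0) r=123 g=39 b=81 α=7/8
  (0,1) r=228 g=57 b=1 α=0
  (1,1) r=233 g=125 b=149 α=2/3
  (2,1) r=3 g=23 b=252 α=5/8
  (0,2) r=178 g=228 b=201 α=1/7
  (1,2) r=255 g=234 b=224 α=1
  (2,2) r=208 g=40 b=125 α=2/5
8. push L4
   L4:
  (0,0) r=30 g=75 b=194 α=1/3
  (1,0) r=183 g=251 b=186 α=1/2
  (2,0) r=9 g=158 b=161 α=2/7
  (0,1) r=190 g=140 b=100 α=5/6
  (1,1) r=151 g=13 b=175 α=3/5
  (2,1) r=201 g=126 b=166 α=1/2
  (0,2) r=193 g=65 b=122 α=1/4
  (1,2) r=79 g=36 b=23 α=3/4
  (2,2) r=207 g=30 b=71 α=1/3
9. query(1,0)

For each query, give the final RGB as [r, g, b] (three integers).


at x=0,y=2 over L1,L2:
L1 α=1/8: [215/8, 115/8, 63/8]
L2 α=1/4: [1901/32, 1721/32, 1917/32]
= [59, 54, 60]

at x=0,y=0 over L1,L2:
after L1 α=5/6: [315/2, 65, 365/6]
after L2 α=1/2: [795/4, 287/2, 971/12]
→ [199, 144, 81]

query (1,0) [L1,L2] — begin 0,0,0
after L1 α=1/8: [61/2, 63/4, 23/4]
after L2 α=1/3: [104/3, 385/6, 475/6]
= [35, 64, 79]

at x=1,y=0 over L1,L3,L4:
after L1 α=1/8: [61/2, 63/4, 23/4]
after L3 α=0: [61/2, 63/4, 23/4]
after L4 α=1/2: [427/4, 1067/8, 767/8]
rounded: [107, 133, 96]


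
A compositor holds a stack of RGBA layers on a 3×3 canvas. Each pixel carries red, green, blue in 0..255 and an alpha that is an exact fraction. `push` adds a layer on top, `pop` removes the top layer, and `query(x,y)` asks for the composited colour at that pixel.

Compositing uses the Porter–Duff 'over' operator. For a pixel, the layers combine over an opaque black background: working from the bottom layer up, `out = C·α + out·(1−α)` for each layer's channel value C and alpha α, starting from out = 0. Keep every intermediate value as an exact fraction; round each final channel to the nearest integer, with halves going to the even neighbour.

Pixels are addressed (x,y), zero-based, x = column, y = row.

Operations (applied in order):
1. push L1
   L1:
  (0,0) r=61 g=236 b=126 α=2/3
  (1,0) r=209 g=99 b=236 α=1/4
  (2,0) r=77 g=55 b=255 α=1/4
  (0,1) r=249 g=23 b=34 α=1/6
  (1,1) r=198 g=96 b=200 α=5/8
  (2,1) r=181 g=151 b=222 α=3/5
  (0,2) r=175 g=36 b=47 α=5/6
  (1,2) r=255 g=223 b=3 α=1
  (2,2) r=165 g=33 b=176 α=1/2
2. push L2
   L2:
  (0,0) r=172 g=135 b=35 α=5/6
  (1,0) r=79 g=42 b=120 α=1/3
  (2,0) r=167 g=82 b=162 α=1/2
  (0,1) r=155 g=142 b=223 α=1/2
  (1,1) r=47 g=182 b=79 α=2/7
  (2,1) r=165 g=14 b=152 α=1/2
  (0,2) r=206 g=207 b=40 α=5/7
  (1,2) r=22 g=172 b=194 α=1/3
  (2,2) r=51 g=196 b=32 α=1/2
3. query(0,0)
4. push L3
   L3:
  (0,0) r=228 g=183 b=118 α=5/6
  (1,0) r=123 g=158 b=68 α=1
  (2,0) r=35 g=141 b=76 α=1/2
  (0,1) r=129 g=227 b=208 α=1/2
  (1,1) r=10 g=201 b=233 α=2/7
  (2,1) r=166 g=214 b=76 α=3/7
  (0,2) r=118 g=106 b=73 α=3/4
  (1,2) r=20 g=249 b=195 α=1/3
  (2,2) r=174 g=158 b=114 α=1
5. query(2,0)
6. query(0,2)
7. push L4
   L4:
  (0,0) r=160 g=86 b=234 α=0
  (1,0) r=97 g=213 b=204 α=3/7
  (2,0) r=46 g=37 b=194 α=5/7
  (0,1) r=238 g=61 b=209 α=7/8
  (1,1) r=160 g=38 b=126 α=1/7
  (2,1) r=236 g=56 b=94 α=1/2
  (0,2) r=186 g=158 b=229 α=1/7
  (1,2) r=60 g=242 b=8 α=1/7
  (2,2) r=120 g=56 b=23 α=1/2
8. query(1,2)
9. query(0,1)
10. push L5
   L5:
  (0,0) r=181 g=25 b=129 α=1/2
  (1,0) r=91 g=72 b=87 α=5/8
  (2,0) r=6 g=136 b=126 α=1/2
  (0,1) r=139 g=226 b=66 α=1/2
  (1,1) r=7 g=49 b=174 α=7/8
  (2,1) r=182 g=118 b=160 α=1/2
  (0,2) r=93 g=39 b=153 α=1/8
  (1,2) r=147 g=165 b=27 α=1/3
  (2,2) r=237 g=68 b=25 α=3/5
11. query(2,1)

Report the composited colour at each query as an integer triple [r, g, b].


(0,0) stack=L1,L2; from [0,0,0]:
after L1 α=2/3: [122/3, 472/3, 84]
after L2 α=5/6: [1351/9, 2497/18, 259/6]
→ [150, 139, 43]

query (2,0) [L1,L2,L3] — begin 0,0,0
after L1 α=1/4: [77/4, 55/4, 255/4]
after L2 α=1/2: [745/8, 383/8, 903/8]
after L3 α=1/2: [1025/16, 1511/16, 1511/16]
→ [64, 94, 94]

query (0,2) [L1,L2,L3] — begin 0,0,0
after L1 α=5/6: [875/6, 30, 235/6]
after L2 α=5/7: [3965/21, 1095/7, 835/21]
after L3 α=3/4: [11399/84, 3321/28, 2717/42]
= [136, 119, 65]

query (1,2) [L1,L2,L3,L4] — begin 0,0,0
+L1 (α=1) → [255, 223, 3]
+L2 (α=1/3) → [532/3, 206, 200/3]
+L3 (α=1/3) → [1124/9, 661/3, 985/9]
+L4 (α=1/7) → [2428/21, 1564/7, 1994/21]
= [116, 223, 95]

at x=0,y=1 over L1,L2,L3,L4:
L1 α=1/6: [83/2, 23/6, 17/3]
L2 α=1/2: [393/4, 875/12, 343/3]
L3 α=1/2: [909/8, 3599/24, 967/6]
L4 α=7/8: [14237/64, 13847/192, 9745/48]
rounded: [222, 72, 203]

query (2,1) [L1,L2,L3,L4,L5] — begin 0,0,0
L1 α=3/5: [543/5, 453/5, 666/5]
L2 α=1/2: [684/5, 523/10, 713/5]
L3 α=3/7: [5226/35, 608/5, 3992/35]
L4 α=1/2: [6743/35, 444/5, 3641/35]
L5 α=1/2: [13113/70, 517/5, 9241/70]
→ [187, 103, 132]


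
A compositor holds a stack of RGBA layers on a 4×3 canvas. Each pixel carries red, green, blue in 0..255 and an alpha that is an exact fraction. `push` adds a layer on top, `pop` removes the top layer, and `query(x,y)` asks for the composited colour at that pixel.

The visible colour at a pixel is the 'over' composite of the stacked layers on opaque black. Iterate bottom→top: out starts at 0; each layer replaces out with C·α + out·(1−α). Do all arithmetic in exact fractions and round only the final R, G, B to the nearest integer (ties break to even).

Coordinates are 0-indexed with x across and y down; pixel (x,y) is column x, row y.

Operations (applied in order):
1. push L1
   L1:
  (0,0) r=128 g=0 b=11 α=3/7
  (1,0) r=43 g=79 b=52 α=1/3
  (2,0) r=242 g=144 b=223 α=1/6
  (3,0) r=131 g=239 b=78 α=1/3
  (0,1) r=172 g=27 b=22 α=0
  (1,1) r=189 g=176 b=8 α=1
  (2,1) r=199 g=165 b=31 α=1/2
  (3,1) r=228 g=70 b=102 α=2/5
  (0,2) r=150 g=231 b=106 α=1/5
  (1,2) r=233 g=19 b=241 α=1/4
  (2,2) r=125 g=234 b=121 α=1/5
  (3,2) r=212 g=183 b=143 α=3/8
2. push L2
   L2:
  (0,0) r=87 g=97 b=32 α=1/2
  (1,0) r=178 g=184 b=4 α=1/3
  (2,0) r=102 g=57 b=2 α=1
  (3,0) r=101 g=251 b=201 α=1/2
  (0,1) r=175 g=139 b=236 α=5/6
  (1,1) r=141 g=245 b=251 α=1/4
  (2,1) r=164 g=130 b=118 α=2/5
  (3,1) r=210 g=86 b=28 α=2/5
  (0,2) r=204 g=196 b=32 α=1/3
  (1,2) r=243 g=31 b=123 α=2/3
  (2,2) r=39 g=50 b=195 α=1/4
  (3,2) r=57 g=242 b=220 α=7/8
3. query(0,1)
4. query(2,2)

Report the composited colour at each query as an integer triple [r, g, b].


at x=0,y=1 over L1,L2:
L1 α=0: [0, 0, 0]
L2 α=5/6: [875/6, 695/6, 590/3]
→ [146, 116, 197]

query (2,2) [L1,L2] — begin 0,0,0
L1 α=1/5: [25, 234/5, 121/5]
L2 α=1/4: [57/2, 238/5, 669/10]
rounded: [28, 48, 67]


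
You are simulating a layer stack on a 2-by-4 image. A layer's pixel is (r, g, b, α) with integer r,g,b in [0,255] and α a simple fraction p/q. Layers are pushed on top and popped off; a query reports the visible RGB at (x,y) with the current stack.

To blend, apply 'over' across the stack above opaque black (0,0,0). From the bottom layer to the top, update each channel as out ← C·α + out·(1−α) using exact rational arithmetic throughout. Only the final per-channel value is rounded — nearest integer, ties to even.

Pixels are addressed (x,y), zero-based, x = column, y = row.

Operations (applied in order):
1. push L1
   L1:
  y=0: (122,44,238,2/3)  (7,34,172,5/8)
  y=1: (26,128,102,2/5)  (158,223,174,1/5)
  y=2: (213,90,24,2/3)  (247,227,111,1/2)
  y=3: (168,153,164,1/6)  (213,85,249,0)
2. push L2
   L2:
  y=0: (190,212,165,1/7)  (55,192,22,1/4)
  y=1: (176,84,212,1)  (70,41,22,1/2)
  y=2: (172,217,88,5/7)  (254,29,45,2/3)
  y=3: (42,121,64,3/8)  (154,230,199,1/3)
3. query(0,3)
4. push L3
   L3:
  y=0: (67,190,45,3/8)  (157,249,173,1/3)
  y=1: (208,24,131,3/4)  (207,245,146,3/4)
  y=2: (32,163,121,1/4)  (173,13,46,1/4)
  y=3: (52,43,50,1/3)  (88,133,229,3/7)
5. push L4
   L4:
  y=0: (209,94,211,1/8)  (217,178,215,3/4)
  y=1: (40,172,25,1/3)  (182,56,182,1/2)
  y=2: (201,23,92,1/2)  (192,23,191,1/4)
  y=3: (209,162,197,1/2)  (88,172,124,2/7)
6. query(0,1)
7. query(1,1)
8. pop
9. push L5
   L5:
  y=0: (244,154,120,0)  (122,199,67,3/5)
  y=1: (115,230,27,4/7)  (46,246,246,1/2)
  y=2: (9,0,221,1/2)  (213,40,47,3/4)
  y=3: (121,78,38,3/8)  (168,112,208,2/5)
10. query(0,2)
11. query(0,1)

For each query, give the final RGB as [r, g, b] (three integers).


at x=0,y=3 over L1,L2:
L1 α=1/6: [28, 51/2, 82/3]
L2 α=3/8: [133/4, 981/16, 493/12]
→ [33, 61, 41]

query (0,1) [L1,L2,L3,L4] — begin 0,0,0
+L1 (α=2/5) → [52/5, 256/5, 204/5]
+L2 (α=1) → [176, 84, 212]
+L3 (α=3/4) → [200, 39, 605/4]
+L4 (α=1/3) → [440/3, 250/3, 655/6]
→ [147, 83, 109]

(1,1) stack=L1,L2,L3,L4; from [0,0,0]:
+L1 (α=1/5) → [158/5, 223/5, 174/5]
+L2 (α=1/2) → [254/5, 214/5, 142/5]
+L3 (α=3/4) → [3359/20, 3889/20, 583/5]
+L4 (α=1/2) → [6999/40, 5009/40, 1493/10]
→ [175, 125, 149]

at x=0,y=2 over L1,L2,L3,L5:
after L1 α=2/3: [142, 60, 16]
after L2 α=5/7: [1144/7, 1205/7, 472/7]
after L3 α=1/4: [914/7, 1189/7, 2263/28]
after L5 α=1/2: [977/14, 1189/14, 8451/56]
→ [70, 85, 151]

query (0,1) [L1,L2,L3,L5] — begin 0,0,0
L1 α=2/5: [52/5, 256/5, 204/5]
L2 α=1: [176, 84, 212]
L3 α=3/4: [200, 39, 605/4]
L5 α=4/7: [1060/7, 1037/7, 321/4]
= [151, 148, 80]


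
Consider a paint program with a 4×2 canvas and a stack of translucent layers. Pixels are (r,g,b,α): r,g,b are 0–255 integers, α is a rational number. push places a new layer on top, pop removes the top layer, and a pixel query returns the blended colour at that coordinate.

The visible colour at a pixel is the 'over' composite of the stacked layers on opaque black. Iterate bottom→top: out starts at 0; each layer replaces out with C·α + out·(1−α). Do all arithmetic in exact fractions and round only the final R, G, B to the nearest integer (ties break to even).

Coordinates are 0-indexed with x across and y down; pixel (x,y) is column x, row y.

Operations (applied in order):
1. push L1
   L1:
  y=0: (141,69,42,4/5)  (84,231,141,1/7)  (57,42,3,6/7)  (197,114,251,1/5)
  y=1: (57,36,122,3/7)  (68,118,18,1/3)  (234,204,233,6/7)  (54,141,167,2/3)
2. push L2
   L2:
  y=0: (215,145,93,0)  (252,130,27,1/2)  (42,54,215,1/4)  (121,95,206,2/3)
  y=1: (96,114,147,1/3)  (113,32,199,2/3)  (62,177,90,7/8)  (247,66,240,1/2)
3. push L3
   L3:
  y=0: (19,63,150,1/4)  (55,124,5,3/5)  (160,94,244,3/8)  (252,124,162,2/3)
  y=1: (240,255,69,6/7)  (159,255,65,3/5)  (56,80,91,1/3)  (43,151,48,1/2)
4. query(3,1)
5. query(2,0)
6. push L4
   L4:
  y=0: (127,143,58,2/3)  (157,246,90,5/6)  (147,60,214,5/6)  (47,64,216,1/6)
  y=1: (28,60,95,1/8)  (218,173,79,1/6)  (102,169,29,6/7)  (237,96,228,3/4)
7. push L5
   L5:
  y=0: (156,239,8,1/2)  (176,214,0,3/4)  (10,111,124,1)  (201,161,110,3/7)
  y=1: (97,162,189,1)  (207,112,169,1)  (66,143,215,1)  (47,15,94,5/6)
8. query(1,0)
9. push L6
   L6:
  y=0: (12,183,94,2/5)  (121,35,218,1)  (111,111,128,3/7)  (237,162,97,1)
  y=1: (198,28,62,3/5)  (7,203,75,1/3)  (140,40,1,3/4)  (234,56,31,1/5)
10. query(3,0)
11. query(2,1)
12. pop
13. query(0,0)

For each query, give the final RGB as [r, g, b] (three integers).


query (3,1) [L1,L2,L3] — begin 0,0,0
after L1 α=2/3: [36, 94, 334/3]
after L2 α=1/2: [283/2, 80, 527/3]
after L3 α=1/2: [369/4, 231/2, 671/6]
rounded: [92, 116, 112]

query (2,0) [L1,L2,L3] — begin 0,0,0
+L1 (α=6/7) → [342/7, 36, 18/7]
+L2 (α=1/4) → [330/7, 81/2, 1559/28]
+L3 (α=3/8) → [2505/28, 969/16, 28291/224]
→ [89, 61, 126]

at x=1,y=0 over L1,L2,L3,L4,L5:
L1 α=1/7: [12, 33, 141/7]
L2 α=1/2: [132, 163/2, 165/7]
L3 α=3/5: [429/5, 107, 87/7]
L4 α=5/6: [2177/15, 1337/6, 1079/14]
L5 α=3/4: [10097/60, 5189/24, 1079/56]
= [168, 216, 19]

at x=3,y=0 over L1,L2,L3,L4,L5,L6:
+L1 (α=1/5) → [197/5, 114/5, 251/5]
+L2 (α=2/3) → [469/5, 1064/15, 2311/15]
+L3 (α=2/3) → [2989/15, 4784/45, 7171/45]
+L4 (α=1/6) → [1565/9, 2680/27, 9115/54]
+L5 (α=3/7) → [11687/63, 23761/189, 27140/189]
+L6 (α=1) → [237, 162, 97]
= [237, 162, 97]

query (2,1) [L1,L2,L3,L4,L5,L6] — begin 0,0,0
after L1 α=6/7: [1404/7, 1224/7, 1398/7]
after L2 α=7/8: [2221/28, 9897/56, 726/7]
after L3 α=1/3: [3005/42, 12137/84, 2089/21]
after L4 α=6/7: [28709/294, 97313/588, 5743/147]
after L5 α=1: [66, 143, 215]
after L6 α=3/4: [243/2, 263/4, 109/2]
= [122, 66, 54]

query (0,0) [L1,L2,L3,L4,L5] — begin 0,0,0
+L1 (α=4/5) → [564/5, 276/5, 168/5]
+L2 (α=0) → [564/5, 276/5, 168/5]
+L3 (α=1/4) → [1787/20, 1143/20, 627/10]
+L4 (α=2/3) → [2289/20, 6863/60, 1787/30]
+L5 (α=1/2) → [5409/40, 21203/120, 2027/60]
rounded: [135, 177, 34]


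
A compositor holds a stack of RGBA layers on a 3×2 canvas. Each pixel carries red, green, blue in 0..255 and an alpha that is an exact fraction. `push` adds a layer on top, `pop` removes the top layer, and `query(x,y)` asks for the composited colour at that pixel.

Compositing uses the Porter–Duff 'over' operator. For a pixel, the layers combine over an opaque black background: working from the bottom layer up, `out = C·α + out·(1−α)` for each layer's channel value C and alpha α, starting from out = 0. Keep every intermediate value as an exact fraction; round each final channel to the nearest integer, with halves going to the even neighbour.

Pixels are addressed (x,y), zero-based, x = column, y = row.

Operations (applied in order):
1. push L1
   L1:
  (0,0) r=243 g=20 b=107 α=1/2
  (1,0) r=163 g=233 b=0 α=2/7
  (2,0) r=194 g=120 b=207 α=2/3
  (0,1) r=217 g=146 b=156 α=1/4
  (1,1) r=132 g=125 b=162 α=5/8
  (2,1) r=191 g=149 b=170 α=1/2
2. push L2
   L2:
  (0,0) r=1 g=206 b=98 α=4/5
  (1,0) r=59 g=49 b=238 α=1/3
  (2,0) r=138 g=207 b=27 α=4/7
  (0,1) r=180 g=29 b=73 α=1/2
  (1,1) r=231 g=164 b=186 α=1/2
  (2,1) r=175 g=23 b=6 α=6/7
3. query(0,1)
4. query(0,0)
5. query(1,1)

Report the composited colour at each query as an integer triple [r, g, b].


(0,1) stack=L1,L2; from [0,0,0]:
L1 α=1/4: [217/4, 73/2, 39]
L2 α=1/2: [937/8, 131/4, 56]
→ [117, 33, 56]

(0,0) stack=L1,L2; from [0,0,0]:
+L1 (α=1/2) → [243/2, 10, 107/2]
+L2 (α=4/5) → [251/10, 834/5, 891/10]
→ [25, 167, 89]

at x=1,y=1 over L1,L2:
+L1 (α=5/8) → [165/2, 625/8, 405/4]
+L2 (α=1/2) → [627/4, 1937/16, 1149/8]
→ [157, 121, 144]


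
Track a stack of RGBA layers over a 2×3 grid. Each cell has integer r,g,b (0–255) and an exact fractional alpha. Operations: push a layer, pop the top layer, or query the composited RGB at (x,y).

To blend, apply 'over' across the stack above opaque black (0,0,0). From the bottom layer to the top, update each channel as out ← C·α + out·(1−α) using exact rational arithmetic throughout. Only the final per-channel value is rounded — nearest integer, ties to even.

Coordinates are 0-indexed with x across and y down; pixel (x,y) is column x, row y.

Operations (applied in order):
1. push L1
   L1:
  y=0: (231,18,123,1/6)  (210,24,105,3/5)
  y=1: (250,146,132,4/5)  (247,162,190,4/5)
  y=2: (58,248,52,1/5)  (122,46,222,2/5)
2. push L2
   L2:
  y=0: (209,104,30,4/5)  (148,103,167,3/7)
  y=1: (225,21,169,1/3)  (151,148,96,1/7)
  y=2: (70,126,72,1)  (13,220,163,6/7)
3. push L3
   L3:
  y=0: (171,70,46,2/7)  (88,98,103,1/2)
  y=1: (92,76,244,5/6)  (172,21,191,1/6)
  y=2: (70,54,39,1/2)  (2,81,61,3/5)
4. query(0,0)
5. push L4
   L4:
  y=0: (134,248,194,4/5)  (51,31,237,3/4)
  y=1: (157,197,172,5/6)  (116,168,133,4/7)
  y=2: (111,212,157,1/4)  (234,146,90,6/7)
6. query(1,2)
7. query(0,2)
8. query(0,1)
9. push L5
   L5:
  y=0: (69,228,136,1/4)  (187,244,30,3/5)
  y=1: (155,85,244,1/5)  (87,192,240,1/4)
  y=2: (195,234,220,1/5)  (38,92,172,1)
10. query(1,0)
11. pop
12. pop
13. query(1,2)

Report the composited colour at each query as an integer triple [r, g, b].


query (0,0) [L1,L2,L3] — begin 0,0,0
L1 α=1/6: [77/2, 3, 41/2]
L2 α=4/5: [1749/10, 419/5, 281/10]
L3 α=2/7: [2433/14, 559/7, 465/14]
= [174, 80, 33]

query (1,2) [L1,L2,L3,L4] — begin 0,0,0
after L1 α=2/5: [244/5, 92/5, 444/5]
after L2 α=6/7: [634/35, 956/5, 762/5]
after L3 α=3/5: [1478/175, 3127/25, 2439/25]
after L4 α=6/7: [247178/1225, 25027/175, 2277/25]
= [202, 143, 91]

(0,2) stack=L1,L2,L3,L4; from [0,0,0]:
L1 α=1/5: [58/5, 248/5, 52/5]
L2 α=1: [70, 126, 72]
L3 α=1/2: [70, 90, 111/2]
L4 α=1/4: [321/4, 241/2, 647/8]
= [80, 120, 81]

(0,1) stack=L1,L2,L3,L4; from [0,0,0]:
after L1 α=4/5: [200, 584/5, 528/5]
after L2 α=1/3: [625/3, 1273/15, 1901/15]
after L3 α=5/6: [2005/18, 6973/90, 20201/90]
after L4 α=5/6: [16135/108, 95623/540, 97601/540]
= [149, 177, 181]

(1,0) stack=L1,L2,L3,L4,L5; from [0,0,0]:
+L1 (α=3/5) → [126, 72/5, 63]
+L2 (α=3/7) → [948/7, 1833/35, 753/7]
+L3 (α=1/2) → [782/7, 5263/70, 737/7]
+L4 (α=3/4) → [1853/28, 11773/280, 2857/14]
+L5 (α=3/5) → [9707/70, 114253/700, 3487/35]
rounded: [139, 163, 100]

query (1,2) [L1,L2,L3] — begin 0,0,0
after L1 α=2/5: [244/5, 92/5, 444/5]
after L2 α=6/7: [634/35, 956/5, 762/5]
after L3 α=3/5: [1478/175, 3127/25, 2439/25]
→ [8, 125, 98]


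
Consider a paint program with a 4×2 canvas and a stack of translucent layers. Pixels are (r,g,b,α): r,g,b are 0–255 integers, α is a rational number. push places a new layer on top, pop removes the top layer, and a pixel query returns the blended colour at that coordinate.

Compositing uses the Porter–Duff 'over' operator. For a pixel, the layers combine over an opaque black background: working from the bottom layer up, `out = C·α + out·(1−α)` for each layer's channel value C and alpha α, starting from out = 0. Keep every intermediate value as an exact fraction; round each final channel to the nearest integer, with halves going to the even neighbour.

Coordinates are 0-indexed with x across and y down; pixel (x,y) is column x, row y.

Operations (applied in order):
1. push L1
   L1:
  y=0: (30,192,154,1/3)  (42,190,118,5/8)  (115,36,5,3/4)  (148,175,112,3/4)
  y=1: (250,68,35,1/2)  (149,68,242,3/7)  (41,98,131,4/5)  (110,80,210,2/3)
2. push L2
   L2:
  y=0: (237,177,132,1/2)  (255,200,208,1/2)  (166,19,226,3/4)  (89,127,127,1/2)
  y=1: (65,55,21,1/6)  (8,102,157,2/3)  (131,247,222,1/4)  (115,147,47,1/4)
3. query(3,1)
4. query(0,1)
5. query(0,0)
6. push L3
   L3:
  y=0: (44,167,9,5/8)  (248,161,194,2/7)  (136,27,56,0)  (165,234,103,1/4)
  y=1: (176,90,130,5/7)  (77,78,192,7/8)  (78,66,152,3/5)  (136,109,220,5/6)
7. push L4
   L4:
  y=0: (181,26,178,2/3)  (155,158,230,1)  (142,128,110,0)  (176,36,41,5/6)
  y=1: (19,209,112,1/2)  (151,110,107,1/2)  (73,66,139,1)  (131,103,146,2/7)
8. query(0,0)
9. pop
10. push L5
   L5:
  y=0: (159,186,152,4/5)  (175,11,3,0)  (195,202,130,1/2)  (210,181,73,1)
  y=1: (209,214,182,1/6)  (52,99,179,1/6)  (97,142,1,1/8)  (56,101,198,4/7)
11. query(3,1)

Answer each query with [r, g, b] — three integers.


query (3,1) [L1,L2] — begin 0,0,0
L1 α=2/3: [220/3, 160/3, 140]
L2 α=1/4: [335/4, 307/4, 467/4]
= [84, 77, 117]

(0,1) stack=L1,L2; from [0,0,0]:
+L1 (α=1/2) → [125, 34, 35/2]
+L2 (α=1/6) → [115, 75/2, 217/12]
= [115, 38, 18]

at x=0,y=0 over L1,L2:
L1 α=1/3: [10, 64, 154/3]
L2 α=1/2: [247/2, 241/2, 275/3]
rounded: [124, 120, 92]

at x=0,y=0 over L1,L2,L3,L4:
after L1 α=1/3: [10, 64, 154/3]
after L2 α=1/2: [247/2, 241/2, 275/3]
after L3 α=5/8: [1181/16, 2393/16, 40]
after L4 α=2/3: [6973/48, 1075/16, 132]
rounded: [145, 67, 132]

(3,1) stack=L1,L2,L3,L5; from [0,0,0]:
L1 α=2/3: [220/3, 160/3, 140]
L2 α=1/4: [335/4, 307/4, 467/4]
L3 α=5/6: [3055/24, 829/8, 4867/24]
L5 α=4/7: [4847/56, 817/8, 11203/56]
→ [87, 102, 200]


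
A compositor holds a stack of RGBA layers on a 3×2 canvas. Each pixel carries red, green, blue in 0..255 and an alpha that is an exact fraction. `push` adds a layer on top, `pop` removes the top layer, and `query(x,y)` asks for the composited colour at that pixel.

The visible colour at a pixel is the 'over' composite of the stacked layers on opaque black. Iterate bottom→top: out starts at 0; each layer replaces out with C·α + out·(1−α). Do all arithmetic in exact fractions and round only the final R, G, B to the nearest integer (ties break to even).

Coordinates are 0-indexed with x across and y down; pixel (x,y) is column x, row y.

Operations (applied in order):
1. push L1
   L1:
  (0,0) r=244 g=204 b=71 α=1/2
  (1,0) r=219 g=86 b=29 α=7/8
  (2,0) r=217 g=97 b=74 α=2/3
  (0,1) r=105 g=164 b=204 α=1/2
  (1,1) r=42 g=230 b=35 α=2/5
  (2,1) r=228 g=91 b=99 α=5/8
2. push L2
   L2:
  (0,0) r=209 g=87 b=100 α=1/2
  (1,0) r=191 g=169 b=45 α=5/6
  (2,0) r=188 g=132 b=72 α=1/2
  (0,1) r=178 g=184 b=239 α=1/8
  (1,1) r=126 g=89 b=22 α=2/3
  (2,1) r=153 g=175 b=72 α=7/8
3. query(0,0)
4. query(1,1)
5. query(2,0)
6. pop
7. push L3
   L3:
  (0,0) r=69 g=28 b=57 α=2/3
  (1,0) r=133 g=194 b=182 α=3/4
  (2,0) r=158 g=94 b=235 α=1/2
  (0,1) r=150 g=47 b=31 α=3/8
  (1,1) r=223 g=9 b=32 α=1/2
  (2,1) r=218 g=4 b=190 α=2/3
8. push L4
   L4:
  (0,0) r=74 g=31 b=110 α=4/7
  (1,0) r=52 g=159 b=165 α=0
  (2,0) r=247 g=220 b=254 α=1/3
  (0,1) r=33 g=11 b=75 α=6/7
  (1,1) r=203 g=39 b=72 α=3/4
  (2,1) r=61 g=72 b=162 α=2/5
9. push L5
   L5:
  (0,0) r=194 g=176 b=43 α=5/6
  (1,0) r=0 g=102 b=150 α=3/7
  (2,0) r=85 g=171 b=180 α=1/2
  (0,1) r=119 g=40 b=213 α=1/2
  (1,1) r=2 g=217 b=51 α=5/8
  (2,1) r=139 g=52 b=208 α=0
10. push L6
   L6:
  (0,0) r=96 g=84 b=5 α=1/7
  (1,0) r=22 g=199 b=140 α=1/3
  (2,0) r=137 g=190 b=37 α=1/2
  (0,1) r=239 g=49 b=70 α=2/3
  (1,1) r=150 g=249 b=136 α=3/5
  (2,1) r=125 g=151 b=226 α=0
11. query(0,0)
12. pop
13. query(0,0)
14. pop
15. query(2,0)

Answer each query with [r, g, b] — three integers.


query (0,0) [L1,L2] — begin 0,0,0
L1 α=1/2: [122, 102, 71/2]
L2 α=1/2: [331/2, 189/2, 271/4]
rounded: [166, 94, 68]

(1,1) stack=L1,L2; from [0,0,0]:
L1 α=2/5: [84/5, 92, 14]
L2 α=2/3: [448/5, 90, 58/3]
rounded: [90, 90, 19]

(2,0) stack=L1,L2; from [0,0,0]:
L1 α=2/3: [434/3, 194/3, 148/3]
L2 α=1/2: [499/3, 295/3, 182/3]
→ [166, 98, 61]

query (0,0) [L1,L3,L4,L5,L6] — begin 0,0,0
after L1 α=1/2: [122, 102, 71/2]
after L3 α=2/3: [260/3, 158/3, 299/6]
after L4 α=4/7: [556/7, 282/7, 1179/14]
after L5 α=5/6: [3673/21, 3221/21, 4189/84]
after L6 α=1/7: [8018/49, 7030/49, 4259/98]
= [164, 143, 43]

at x=0,y=0 over L1,L3,L4,L5:
after L1 α=1/2: [122, 102, 71/2]
after L3 α=2/3: [260/3, 158/3, 299/6]
after L4 α=4/7: [556/7, 282/7, 1179/14]
after L5 α=5/6: [3673/21, 3221/21, 4189/84]
= [175, 153, 50]

query (2,0) [L1,L3,L4] — begin 0,0,0
after L1 α=2/3: [434/3, 194/3, 148/3]
after L3 α=1/2: [454/3, 238/3, 853/6]
after L4 α=1/3: [1649/9, 1136/9, 1615/9]
= [183, 126, 179]


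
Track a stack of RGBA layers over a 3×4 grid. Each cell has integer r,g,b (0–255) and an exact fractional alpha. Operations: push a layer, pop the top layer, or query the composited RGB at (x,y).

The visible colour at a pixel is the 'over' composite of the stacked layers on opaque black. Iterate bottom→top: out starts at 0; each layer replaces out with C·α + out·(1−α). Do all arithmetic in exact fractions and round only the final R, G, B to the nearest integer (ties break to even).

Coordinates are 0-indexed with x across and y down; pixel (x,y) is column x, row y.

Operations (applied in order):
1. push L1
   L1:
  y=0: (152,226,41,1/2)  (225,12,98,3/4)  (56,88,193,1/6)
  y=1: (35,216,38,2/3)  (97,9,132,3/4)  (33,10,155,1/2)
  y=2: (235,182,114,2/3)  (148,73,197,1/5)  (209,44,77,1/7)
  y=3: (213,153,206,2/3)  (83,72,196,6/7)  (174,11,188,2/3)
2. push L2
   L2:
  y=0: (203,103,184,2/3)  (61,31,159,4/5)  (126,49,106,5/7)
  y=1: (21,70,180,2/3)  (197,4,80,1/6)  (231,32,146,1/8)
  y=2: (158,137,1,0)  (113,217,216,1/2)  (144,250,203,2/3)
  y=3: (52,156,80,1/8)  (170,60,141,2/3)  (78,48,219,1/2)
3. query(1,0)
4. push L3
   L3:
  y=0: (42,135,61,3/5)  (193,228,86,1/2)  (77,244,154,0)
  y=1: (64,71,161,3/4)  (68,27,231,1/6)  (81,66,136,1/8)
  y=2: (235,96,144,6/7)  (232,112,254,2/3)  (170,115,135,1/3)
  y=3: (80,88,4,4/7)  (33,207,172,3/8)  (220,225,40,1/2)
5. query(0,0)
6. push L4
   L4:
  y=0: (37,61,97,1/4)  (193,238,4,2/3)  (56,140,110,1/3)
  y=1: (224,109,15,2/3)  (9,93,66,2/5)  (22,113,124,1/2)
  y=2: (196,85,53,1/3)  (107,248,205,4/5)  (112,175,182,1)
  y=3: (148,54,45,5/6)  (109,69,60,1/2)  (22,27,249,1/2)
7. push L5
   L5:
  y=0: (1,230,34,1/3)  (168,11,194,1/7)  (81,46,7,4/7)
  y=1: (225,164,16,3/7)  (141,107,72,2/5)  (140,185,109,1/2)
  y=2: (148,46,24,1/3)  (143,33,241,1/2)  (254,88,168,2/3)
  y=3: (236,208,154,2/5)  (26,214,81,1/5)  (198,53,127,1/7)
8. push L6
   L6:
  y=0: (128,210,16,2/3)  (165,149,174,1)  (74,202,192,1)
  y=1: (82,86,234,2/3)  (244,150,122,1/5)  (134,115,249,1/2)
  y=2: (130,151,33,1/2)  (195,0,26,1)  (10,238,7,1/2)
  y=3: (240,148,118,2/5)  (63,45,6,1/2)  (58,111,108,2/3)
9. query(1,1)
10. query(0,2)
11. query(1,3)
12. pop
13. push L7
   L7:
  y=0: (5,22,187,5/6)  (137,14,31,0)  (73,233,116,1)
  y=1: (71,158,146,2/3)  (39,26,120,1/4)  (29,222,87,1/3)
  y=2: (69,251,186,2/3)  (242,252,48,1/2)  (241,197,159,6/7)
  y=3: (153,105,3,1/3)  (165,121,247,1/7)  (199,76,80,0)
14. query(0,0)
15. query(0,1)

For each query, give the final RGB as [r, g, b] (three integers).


at x=1,y=0 over L1,L2:
+L1 (α=3/4) → [675/4, 9, 147/2]
+L2 (α=4/5) → [1651/20, 133/5, 1419/10]
= [83, 27, 142]

(0,0) stack=L1,L2,L3; from [0,0,0]:
+L1 (α=1/2) → [76, 113, 41/2]
+L2 (α=2/3) → [482/3, 319/3, 259/2]
+L3 (α=3/5) → [1342/15, 1853/15, 442/5]
= [89, 124, 88]

query (1,1) [L1,L2,L3,L4,L5,L6] — begin 0,0,0
L1 α=3/4: [291/4, 27/4, 99]
L2 α=1/6: [2243/24, 151/24, 575/6]
L3 α=1/6: [12847/144, 1403/144, 4261/36]
L4 α=2/5: [13711/240, 10331/240, 1169/12]
L5 α=2/5: [36271/400, 27451/400, 349/4]
L6 α=1/5: [60671/500, 42451/500, 471/5]
rounded: [121, 85, 94]

at x=0,y=2 over L1,L2,L3,L4,L5,L6:
after L1 α=2/3: [470/3, 364/3, 76]
after L2 α=0: [470/3, 364/3, 76]
after L3 α=6/7: [4700/21, 2092/21, 940/7]
after L4 α=1/3: [13516/63, 5969/63, 2251/21]
after L5 α=1/3: [36356/189, 14836/189, 5006/63]
after L6 α=1/2: [30463/189, 43375/378, 7085/126]
= [161, 115, 56]

at x=1,y=3 over L1,L2,L3,L4,L5,L6:
L1 α=6/7: [498/7, 432/7, 168]
L2 α=2/3: [2878/21, 424/7, 150]
L3 α=3/8: [16469/168, 6467/56, 633/4]
L4 α=1/2: [34781/336, 10331/112, 873/8]
L5 α=1/5: [7393/84, 16323/140, 207/2]
L6 α=1/2: [12685/168, 22623/280, 219/4]
rounded: [76, 81, 55]

at x=0,y=0 over L1,L2,L3,L4,L5,L7:
L1 α=1/2: [76, 113, 41/2]
L2 α=2/3: [482/3, 319/3, 259/2]
L3 α=3/5: [1342/15, 1853/15, 442/5]
L4 α=1/4: [1527/20, 1079/10, 1811/20]
L5 α=1/3: [1537/30, 743/5, 717/10]
L7 α=5/6: [2287/180, 431/10, 10067/60]
= [13, 43, 168]

at x=0,y=1 over L1,L2,L3,L4,L5,L7:
+L1 (α=2/3) → [70/3, 144, 76/3]
+L2 (α=2/3) → [196/9, 284/3, 1156/9]
+L3 (α=3/4) → [481/9, 923/12, 5503/36]
+L4 (α=2/3) → [4513/27, 3539/36, 6583/108]
+L5 (α=3/7) → [36277/189, 7967/63, 7879/189]
+L7 (α=2/3) → [63115/567, 27875/189, 63067/567]
→ [111, 147, 111]


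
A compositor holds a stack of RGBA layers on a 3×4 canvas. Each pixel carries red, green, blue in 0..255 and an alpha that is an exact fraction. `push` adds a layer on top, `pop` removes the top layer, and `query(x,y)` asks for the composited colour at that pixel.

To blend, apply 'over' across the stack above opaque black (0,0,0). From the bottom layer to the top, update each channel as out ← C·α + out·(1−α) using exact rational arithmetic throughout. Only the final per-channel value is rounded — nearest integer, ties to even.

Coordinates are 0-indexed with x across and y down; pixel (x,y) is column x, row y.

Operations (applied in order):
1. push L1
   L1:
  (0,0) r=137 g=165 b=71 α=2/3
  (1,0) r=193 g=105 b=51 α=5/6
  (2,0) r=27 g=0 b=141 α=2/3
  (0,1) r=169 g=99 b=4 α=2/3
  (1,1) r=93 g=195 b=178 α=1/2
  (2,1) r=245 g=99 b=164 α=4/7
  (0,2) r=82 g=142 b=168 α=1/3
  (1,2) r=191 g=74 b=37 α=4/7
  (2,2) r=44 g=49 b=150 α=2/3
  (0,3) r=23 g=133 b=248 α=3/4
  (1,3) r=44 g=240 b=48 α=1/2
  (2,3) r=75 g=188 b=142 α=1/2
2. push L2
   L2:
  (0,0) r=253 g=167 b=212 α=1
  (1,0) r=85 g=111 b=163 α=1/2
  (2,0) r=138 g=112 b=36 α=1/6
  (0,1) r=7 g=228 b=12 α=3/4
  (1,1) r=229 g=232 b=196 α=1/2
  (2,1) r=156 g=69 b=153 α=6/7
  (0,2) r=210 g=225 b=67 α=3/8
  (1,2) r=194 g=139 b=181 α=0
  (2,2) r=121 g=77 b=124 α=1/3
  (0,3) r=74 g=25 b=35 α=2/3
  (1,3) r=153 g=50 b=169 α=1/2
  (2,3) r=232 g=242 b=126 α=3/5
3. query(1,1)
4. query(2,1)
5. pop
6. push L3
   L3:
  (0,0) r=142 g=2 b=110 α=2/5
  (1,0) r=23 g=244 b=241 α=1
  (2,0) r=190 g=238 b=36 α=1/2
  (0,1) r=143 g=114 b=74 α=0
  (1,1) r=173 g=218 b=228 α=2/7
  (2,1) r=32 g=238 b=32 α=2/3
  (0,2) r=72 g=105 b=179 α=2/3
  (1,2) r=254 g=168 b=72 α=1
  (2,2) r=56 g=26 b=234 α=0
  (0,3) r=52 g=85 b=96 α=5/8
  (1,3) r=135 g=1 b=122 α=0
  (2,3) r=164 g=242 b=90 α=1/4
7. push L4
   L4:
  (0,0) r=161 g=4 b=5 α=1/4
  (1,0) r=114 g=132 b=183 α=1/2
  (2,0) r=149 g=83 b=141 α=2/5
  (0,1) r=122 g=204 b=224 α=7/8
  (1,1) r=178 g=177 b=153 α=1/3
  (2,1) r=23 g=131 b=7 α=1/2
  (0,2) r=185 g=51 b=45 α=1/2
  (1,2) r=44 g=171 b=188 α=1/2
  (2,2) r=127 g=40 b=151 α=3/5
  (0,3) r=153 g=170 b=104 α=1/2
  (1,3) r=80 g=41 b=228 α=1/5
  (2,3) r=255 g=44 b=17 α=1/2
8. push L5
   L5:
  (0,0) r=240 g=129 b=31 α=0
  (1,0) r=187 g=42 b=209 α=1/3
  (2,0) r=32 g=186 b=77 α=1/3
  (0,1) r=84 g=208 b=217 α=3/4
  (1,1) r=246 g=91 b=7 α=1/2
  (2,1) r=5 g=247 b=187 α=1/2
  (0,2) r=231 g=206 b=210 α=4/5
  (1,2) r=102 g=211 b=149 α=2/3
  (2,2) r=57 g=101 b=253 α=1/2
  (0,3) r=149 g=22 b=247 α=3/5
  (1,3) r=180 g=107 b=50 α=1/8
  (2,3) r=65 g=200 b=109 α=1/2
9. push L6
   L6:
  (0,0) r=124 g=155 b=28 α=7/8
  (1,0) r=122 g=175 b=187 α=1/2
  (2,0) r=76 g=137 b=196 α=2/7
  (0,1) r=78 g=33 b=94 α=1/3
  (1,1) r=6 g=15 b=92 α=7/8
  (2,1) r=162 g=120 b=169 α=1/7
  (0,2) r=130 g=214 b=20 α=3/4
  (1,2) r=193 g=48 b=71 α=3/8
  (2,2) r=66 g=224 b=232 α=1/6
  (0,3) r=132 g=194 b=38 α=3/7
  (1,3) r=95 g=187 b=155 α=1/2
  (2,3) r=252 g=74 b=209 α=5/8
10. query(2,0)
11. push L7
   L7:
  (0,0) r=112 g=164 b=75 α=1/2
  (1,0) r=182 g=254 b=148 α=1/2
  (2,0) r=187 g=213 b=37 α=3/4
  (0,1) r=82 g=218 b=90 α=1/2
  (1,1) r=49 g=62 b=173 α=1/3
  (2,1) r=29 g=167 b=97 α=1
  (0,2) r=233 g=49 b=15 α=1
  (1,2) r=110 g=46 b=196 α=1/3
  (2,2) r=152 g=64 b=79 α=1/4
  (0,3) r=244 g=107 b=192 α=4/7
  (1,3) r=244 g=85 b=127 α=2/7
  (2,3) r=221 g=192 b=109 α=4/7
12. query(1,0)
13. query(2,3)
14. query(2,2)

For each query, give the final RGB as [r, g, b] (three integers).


at x=1,y=1 over L1,L2:
after L1 α=1/2: [93/2, 195/2, 89]
after L2 α=1/2: [551/4, 659/4, 285/2]
= [138, 165, 142]

query (2,1) [L1,L2] — begin 0,0,0
L1 α=4/7: [140, 396/7, 656/7]
L2 α=6/7: [1076/7, 3294/49, 7082/49]
rounded: [154, 67, 145]

(2,0) stack=L1,L3,L4,L5,L6; from [0,0,0]:
L1 α=2/3: [18, 0, 94]
L3 α=1/2: [104, 119, 65]
L4 α=2/5: [122, 523/5, 477/5]
L5 α=1/3: [92, 1976/15, 1339/15]
L6 α=2/7: [612/7, 2798/21, 2515/21]
= [87, 133, 120]

query (1,0) [L1,L3,L4,L5,L6,L7] — begin 0,0,0
+L1 (α=5/6) → [965/6, 175/2, 85/2]
+L3 (α=1) → [23, 244, 241]
+L4 (α=1/2) → [137/2, 188, 212]
+L5 (α=1/3) → [108, 418/3, 211]
+L6 (α=1/2) → [115, 943/6, 199]
+L7 (α=1/2) → [297/2, 2467/12, 347/2]
→ [148, 206, 174]

at x=2,y=3 over L1,L3,L4,L5,L6,L7:
after L1 α=1/2: [75/2, 94, 71]
after L3 α=1/4: [553/8, 131, 303/4]
after L4 α=1/2: [2593/16, 175/2, 371/8]
after L5 α=1/2: [3633/32, 575/4, 1243/16]
after L6 α=5/8: [51219/256, 3205/32, 20449/128]
after L7 α=4/7: [379961/1792, 34191/224, 117155/896]
rounded: [212, 153, 131]

query (2,2) [L1,L3,L4,L5,L6,L7] — begin 0,0,0
after L1 α=2/3: [88/3, 98/3, 100]
after L3 α=0: [88/3, 98/3, 100]
after L4 α=3/5: [1319/15, 556/15, 653/5]
after L5 α=1/2: [1087/15, 2071/30, 959/5]
after L6 α=1/6: [1285/18, 3415/36, 397/2]
after L7 α=1/4: [2197/24, 4183/48, 1349/8]
= [92, 87, 169]
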